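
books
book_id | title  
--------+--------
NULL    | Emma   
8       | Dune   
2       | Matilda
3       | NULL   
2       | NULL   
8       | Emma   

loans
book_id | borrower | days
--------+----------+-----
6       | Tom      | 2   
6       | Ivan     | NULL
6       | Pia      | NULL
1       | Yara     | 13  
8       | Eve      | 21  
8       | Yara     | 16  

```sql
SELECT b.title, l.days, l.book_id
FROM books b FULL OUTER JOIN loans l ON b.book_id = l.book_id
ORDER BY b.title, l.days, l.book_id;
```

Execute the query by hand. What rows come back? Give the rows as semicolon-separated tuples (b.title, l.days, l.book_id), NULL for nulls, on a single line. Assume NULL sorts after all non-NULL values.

FULL OUTER JOIN keeps every row from both sides; unmatched rows get NULL for the other side's columns.
Matching on b.book_id = l.book_id. A NULL in a compared column never satisfies the condition.
- b (book_id=NULL) has no partner → padded with NULL.
- b (book_id=8) pairs with 2 row(s) of l.
- b (book_id=2) has no partner → padded with NULL.
- b (book_id=3) has no partner → padded with NULL.
- b (book_id=2) has no partner → padded with NULL.
- b (book_id=8) pairs with 2 row(s) of l.
- 4 l row(s) had no b match → kept, b columns NULL.

(Dune, 16, 8); (Dune, 21, 8); (Emma, 16, 8); (Emma, 21, 8); (Emma, NULL, NULL); (Matilda, NULL, NULL); (NULL, 2, 6); (NULL, 13, 1); (NULL, NULL, 6); (NULL, NULL, 6); (NULL, NULL, NULL); (NULL, NULL, NULL)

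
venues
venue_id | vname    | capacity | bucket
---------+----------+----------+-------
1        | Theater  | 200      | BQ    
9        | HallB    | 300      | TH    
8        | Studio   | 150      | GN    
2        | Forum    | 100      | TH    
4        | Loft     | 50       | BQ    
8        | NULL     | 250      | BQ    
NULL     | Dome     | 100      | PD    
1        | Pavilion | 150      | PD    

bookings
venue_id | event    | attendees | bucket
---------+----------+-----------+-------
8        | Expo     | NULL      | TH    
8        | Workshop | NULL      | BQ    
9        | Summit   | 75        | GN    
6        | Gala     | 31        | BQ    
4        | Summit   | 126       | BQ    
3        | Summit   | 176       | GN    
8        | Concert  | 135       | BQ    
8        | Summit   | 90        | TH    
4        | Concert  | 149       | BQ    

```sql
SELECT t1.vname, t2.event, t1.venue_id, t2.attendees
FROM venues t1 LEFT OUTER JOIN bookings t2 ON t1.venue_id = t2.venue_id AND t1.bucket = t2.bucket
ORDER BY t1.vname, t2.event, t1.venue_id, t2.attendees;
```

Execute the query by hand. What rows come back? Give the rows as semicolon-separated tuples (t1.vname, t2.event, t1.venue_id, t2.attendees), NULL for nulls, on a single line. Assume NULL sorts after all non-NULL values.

(Dome, NULL, NULL, NULL); (Forum, NULL, 2, NULL); (HallB, NULL, 9, NULL); (Loft, Concert, 4, 149); (Loft, Summit, 4, 126); (Pavilion, NULL, 1, NULL); (Studio, NULL, 8, NULL); (Theater, NULL, 1, NULL); (NULL, Concert, 8, 135); (NULL, Workshop, 8, NULL)

LEFT JOIN keeps every row from `venues`; unmatched rows get NULL for `bookings`'s columns.
Matching on t1.venue_id = t2.venue_id AND t1.bucket = t2.bucket. A NULL in a compared column never satisfies the condition.
Matched pairs: 4; unmatched t1 rows kept: 6.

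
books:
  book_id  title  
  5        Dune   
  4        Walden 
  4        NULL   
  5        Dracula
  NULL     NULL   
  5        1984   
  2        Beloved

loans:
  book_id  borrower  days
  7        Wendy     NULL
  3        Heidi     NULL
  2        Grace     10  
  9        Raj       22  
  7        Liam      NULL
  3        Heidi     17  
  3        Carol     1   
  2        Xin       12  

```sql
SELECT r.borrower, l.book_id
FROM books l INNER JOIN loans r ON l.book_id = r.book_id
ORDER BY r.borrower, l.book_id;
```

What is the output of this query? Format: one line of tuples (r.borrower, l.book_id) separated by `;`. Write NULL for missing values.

(Grace, 2); (Xin, 2)

INNER JOIN keeps only pairs where the ON condition holds.
Matching on l.book_id = r.book_id. A NULL in a compared column never satisfies the condition.
- l (book_id=5) has no partner → excluded.
- l (book_id=4) has no partner → excluded.
- l (book_id=4) has no partner → excluded.
- l (book_id=5) has no partner → excluded.
- l (book_id=NULL) has no partner → excluded.
- l (book_id=5) has no partner → excluded.
- l (book_id=2) pairs with 2 row(s) of r.
After projecting and ordering:
r.borrower | l.book_id
Grace | 2
Xin | 2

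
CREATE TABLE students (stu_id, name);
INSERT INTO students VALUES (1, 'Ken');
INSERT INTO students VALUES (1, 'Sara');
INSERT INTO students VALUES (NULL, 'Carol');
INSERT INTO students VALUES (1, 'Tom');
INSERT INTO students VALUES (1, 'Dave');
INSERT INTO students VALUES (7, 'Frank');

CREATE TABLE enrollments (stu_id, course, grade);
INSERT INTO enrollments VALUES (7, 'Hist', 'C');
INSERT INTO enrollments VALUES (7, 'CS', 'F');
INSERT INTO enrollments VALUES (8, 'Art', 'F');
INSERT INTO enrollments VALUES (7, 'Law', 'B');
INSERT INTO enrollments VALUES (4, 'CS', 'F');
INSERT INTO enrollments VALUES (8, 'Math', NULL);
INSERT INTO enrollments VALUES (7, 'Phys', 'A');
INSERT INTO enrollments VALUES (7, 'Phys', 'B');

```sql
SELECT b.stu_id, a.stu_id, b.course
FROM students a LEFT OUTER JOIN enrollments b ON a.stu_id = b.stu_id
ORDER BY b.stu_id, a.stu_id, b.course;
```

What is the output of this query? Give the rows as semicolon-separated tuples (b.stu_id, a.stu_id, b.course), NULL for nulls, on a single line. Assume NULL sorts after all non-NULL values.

LEFT JOIN keeps every row from `students`; unmatched rows get NULL for `enrollments`'s columns.
Matching on a.stu_id = b.stu_id. A NULL in a compared column never satisfies the condition.
- a (stu_id=1) has no partner → padded with NULL.
- a (stu_id=1) has no partner → padded with NULL.
- a (stu_id=NULL) has no partner → padded with NULL.
- a (stu_id=1) has no partner → padded with NULL.
- a (stu_id=1) has no partner → padded with NULL.
- a (stu_id=7) pairs with 5 row(s) of b.
After projecting and ordering:
b.stu_id | a.stu_id | b.course
7 | 7 | CS
7 | 7 | Hist
7 | 7 | Law
7 | 7 | Phys
7 | 7 | Phys
NULL | 1 | NULL
NULL | 1 | NULL
NULL | 1 | NULL
NULL | 1 | NULL
NULL | NULL | NULL

(7, 7, CS); (7, 7, Hist); (7, 7, Law); (7, 7, Phys); (7, 7, Phys); (NULL, 1, NULL); (NULL, 1, NULL); (NULL, 1, NULL); (NULL, 1, NULL); (NULL, NULL, NULL)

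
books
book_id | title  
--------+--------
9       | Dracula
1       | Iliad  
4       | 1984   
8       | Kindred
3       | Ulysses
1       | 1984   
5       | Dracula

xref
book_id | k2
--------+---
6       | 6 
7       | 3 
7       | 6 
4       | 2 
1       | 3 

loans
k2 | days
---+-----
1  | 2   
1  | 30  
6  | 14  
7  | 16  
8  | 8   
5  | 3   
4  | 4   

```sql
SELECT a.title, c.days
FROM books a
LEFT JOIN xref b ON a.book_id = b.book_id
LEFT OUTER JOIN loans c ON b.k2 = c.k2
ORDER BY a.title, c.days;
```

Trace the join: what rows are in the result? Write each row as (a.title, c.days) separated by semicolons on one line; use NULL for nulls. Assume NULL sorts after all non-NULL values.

(1984, NULL); (1984, NULL); (Dracula, NULL); (Dracula, NULL); (Iliad, NULL); (Kindred, NULL); (Ulysses, NULL)

Joins associate left-to-right: books LEFT JOIN xref on book_id gives 7 intermediate row(s).
Then LEFT JOIN `loans c` on k2: each of those 7 rows is kept; rows whose b.k2 has no match in c get NULL for c's columns.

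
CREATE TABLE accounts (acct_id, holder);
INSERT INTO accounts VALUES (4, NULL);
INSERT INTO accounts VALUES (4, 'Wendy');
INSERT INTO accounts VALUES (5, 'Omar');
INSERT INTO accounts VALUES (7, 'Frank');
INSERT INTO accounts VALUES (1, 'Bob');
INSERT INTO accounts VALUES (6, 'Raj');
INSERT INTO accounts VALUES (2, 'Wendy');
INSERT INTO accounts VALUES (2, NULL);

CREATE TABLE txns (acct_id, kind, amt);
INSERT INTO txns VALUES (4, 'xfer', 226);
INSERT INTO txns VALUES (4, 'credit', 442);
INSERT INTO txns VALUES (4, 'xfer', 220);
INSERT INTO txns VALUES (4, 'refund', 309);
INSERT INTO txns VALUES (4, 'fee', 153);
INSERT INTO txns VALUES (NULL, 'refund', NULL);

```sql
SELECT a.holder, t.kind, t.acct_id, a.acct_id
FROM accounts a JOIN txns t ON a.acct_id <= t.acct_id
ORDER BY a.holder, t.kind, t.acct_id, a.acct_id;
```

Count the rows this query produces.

25

INNER JOIN keeps only pairs where the ON condition holds.
Matching on a.acct_id <= t.acct_id. A NULL in a compared column never satisfies the condition.
- a[0] acct_id=4 → 5 match(es) in t → 5 row(s).
- a[1] acct_id=4 → 5 match(es) in t → 5 row(s).
- a[2] acct_id=5 → no match; dropped.
- a[3] acct_id=7 → no match; dropped.
- a[4] acct_id=1 → 5 match(es) in t → 5 row(s).
- a[5] acct_id=6 → no match; dropped.
- a[6] acct_id=2 → 5 match(es) in t → 5 row(s).
- a[7] acct_id=2 → 5 match(es) in t → 5 row(s).
Total: 25 rows.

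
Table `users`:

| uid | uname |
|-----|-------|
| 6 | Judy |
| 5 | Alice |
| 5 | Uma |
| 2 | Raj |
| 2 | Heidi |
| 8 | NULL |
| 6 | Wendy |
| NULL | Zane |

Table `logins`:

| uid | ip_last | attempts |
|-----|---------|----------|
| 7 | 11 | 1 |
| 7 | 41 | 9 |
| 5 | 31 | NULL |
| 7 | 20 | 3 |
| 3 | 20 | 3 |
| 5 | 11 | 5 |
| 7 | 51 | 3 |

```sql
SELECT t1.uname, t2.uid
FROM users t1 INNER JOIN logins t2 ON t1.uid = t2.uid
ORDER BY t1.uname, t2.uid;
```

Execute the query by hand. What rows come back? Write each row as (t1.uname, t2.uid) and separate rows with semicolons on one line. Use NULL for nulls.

INNER JOIN keeps only pairs where the ON condition holds.
Matching on t1.uid = t2.uid. A NULL in a compared column never satisfies the condition.
- t1[0] uid=6 → no match; dropped.
- t1[1] uid=5 → 2 match(es) in t2 → 2 row(s).
- t1[2] uid=5 → 2 match(es) in t2 → 2 row(s).
- t1[3] uid=2 → no match; dropped.
- t1[4] uid=2 → no match; dropped.
- t1[5] uid=8 → no match; dropped.
- t1[6] uid=6 → no match; dropped.
- t1[7] uid=NULL → no match; dropped.
After projecting and ordering:
t1.uname | t2.uid
Alice | 5
Alice | 5
Uma | 5
Uma | 5

(Alice, 5); (Alice, 5); (Uma, 5); (Uma, 5)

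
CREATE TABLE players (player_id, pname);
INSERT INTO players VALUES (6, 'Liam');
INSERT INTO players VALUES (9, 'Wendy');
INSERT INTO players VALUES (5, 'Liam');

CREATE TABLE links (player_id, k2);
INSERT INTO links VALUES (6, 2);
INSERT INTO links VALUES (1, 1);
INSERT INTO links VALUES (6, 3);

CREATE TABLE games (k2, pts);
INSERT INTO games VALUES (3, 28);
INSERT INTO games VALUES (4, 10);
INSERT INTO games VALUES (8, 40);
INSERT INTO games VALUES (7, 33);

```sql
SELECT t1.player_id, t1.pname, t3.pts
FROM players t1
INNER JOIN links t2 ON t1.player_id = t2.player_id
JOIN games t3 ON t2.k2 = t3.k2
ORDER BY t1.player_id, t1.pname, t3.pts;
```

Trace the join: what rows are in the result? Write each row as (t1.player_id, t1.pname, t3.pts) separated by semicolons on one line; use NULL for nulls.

(6, Liam, 28)

Joins associate left-to-right: players INNER JOIN links on player_id gives 2 intermediate row(s).
Then INNER JOIN `games t3` on k2: keep only rows whose t2.k2 appears in t3.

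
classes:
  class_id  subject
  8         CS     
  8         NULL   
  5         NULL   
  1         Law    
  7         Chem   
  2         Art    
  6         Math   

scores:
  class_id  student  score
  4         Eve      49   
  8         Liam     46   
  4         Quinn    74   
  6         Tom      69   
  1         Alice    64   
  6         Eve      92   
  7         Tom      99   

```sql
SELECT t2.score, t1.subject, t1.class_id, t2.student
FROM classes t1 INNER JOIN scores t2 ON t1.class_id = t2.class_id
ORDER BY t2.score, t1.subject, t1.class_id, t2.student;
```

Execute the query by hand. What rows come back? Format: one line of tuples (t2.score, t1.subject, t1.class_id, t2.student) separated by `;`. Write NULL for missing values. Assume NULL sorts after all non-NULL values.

INNER JOIN keeps only pairs where the ON condition holds.
Matching on t1.class_id = t2.class_id.
- t1[0] class_id=8 → 1 match(es) in t2 → 1 row(s).
- t1[1] class_id=8 → 1 match(es) in t2 → 1 row(s).
- t1[2] class_id=5 → no match; dropped.
- t1[3] class_id=1 → 1 match(es) in t2 → 1 row(s).
- t1[4] class_id=7 → 1 match(es) in t2 → 1 row(s).
- t1[5] class_id=2 → no match; dropped.
- t1[6] class_id=6 → 2 match(es) in t2 → 2 row(s).
After projecting and ordering:
t2.score | t1.subject | t1.class_id | t2.student
46 | CS | 8 | Liam
46 | NULL | 8 | Liam
64 | Law | 1 | Alice
69 | Math | 6 | Tom
92 | Math | 6 | Eve
99 | Chem | 7 | Tom

(46, CS, 8, Liam); (46, NULL, 8, Liam); (64, Law, 1, Alice); (69, Math, 6, Tom); (92, Math, 6, Eve); (99, Chem, 7, Tom)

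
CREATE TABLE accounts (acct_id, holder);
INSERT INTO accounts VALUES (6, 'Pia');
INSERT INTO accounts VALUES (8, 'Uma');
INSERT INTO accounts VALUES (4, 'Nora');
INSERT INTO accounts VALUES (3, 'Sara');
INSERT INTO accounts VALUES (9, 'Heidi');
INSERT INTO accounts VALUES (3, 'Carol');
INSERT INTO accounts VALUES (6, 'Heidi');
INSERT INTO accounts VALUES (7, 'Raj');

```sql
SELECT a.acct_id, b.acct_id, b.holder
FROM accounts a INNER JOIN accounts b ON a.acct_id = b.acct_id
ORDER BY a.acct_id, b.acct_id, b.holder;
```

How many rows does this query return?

12

INNER JOIN keeps only pairs where the ON condition holds.
Matching on a.acct_id = b.acct_id.
- a (acct_id=6) pairs with 2 row(s) of b.
- a (acct_id=8) pairs with 1 row(s) of b.
- a (acct_id=4) pairs with 1 row(s) of b.
- a (acct_id=3) pairs with 2 row(s) of b.
- a (acct_id=9) pairs with 1 row(s) of b.
- a (acct_id=3) pairs with 2 row(s) of b.
- a (acct_id=6) pairs with 2 row(s) of b.
- a (acct_id=7) pairs with 1 row(s) of b.
Total: 12 rows.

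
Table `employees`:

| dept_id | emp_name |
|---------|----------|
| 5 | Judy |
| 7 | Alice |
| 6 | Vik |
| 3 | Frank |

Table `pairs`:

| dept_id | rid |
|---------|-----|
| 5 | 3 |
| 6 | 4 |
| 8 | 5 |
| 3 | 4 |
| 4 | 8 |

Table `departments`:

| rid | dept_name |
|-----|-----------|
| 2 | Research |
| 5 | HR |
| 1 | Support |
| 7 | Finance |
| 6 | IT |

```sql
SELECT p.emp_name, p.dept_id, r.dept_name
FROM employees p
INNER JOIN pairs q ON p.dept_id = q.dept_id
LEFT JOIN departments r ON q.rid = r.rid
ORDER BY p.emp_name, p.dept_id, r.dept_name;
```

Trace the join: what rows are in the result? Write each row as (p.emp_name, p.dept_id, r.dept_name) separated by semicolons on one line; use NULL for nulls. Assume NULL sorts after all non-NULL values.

(Frank, 3, NULL); (Judy, 5, NULL); (Vik, 6, NULL)

Step 1 — p INNER JOIN q on dept_id → 3 row(s).
Then LEFT JOIN `departments r` on rid: each of those 3 rows is kept; rows whose q.rid has no match in r get NULL for r's columns.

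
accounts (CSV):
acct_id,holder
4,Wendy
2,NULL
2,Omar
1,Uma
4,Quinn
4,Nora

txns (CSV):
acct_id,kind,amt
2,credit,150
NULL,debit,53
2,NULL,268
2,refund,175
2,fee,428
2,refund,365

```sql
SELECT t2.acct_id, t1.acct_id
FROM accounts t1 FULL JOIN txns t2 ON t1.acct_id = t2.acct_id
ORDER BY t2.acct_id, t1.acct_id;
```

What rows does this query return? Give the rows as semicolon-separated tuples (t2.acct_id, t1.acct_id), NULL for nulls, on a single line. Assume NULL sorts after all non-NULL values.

(2, 2); (2, 2); (2, 2); (2, 2); (2, 2); (2, 2); (2, 2); (2, 2); (2, 2); (2, 2); (NULL, 1); (NULL, 4); (NULL, 4); (NULL, 4); (NULL, NULL)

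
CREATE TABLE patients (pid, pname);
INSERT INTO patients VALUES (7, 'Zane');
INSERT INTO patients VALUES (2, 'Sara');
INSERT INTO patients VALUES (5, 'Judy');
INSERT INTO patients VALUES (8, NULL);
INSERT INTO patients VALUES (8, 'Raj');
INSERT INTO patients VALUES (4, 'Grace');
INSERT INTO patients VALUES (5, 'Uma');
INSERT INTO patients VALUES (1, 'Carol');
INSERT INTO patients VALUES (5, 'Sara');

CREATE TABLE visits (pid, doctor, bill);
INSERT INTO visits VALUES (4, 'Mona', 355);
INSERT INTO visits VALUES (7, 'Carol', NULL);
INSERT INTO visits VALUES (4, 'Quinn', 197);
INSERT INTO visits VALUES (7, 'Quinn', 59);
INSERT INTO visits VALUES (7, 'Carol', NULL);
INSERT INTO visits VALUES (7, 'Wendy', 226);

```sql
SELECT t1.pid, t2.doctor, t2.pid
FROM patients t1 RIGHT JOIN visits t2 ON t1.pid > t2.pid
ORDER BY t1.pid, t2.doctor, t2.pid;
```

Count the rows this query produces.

20

RIGHT JOIN keeps every row from `visits`; unmatched rows get NULL for `patients`'s columns.
Matching on t1.pid > t2.pid.
- t1 row (pid=7): matches 2 t2 row(s) → 2 output row(s).
- t1 row (pid=2): no match.
- t1 row (pid=5): matches 2 t2 row(s) → 2 output row(s).
- t1 row (pid=8): matches 6 t2 row(s) → 6 output row(s).
- t1 row (pid=8): matches 6 t2 row(s) → 6 output row(s).
- t1 row (pid=4): no match.
- t1 row (pid=5): matches 2 t2 row(s) → 2 output row(s).
- t1 row (pid=1): no match.
- t1 row (pid=5): matches 2 t2 row(s) → 2 output row(s).
- every t2 row matched at least one t1 row.
Total: 20 rows.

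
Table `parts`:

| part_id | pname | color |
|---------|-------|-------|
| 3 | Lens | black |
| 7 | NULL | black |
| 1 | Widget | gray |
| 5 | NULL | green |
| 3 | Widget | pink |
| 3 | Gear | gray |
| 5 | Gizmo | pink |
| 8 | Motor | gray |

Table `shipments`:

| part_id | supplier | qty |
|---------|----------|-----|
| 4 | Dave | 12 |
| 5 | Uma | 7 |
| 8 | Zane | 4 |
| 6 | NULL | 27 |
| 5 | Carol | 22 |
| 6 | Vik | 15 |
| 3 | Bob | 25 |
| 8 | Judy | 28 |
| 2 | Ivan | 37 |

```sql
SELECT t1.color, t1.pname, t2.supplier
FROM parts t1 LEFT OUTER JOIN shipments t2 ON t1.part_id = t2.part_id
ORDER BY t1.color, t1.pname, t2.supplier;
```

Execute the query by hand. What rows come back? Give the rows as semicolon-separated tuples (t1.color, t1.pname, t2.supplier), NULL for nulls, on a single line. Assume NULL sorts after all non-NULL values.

(black, Lens, Bob); (black, NULL, NULL); (gray, Gear, Bob); (gray, Motor, Judy); (gray, Motor, Zane); (gray, Widget, NULL); (green, NULL, Carol); (green, NULL, Uma); (pink, Gizmo, Carol); (pink, Gizmo, Uma); (pink, Widget, Bob)

LEFT JOIN keeps every row from `parts`; unmatched rows get NULL for `shipments`'s columns.
Matching on t1.part_id = t2.part_id.
- part_id=3: 1 matching t2 row(s), so 1 row(s) emitted.
- part_id=7: no t2 row matches, row kept with t2 columns NULL.
- part_id=1: no t2 row matches, row kept with t2 columns NULL.
- part_id=5: 2 matching t2 row(s), so 2 row(s) emitted.
- part_id=3: 1 matching t2 row(s), so 1 row(s) emitted.
- part_id=3: 1 matching t2 row(s), so 1 row(s) emitted.
- part_id=5: 2 matching t2 row(s), so 2 row(s) emitted.
- part_id=8: 2 matching t2 row(s), so 2 row(s) emitted.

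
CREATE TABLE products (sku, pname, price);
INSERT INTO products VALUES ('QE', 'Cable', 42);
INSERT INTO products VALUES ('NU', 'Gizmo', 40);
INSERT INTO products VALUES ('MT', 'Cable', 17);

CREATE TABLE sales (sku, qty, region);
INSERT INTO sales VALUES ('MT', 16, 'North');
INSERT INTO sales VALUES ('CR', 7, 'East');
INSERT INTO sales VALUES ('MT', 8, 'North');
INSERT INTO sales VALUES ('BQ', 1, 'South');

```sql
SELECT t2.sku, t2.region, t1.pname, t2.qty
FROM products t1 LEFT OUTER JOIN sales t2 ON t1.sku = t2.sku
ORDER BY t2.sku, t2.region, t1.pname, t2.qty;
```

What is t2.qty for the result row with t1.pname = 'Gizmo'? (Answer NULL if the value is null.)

NULL

LEFT JOIN keeps every row from `products`; unmatched rows get NULL for `sales`'s columns.
Matching on t1.sku = t2.sku.
Matched pairs: 2; unmatched t1 rows kept: 2.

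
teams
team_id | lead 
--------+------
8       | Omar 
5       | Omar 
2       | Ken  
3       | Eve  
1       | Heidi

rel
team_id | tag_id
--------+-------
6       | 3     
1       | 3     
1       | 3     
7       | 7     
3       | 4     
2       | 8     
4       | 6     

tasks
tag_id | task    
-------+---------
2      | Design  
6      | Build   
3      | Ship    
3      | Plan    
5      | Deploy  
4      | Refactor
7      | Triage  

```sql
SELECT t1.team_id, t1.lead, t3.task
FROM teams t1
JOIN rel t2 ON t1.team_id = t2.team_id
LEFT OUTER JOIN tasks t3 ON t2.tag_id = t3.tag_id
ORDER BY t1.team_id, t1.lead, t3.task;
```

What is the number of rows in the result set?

6

Evaluate left to right. First `teams t1 INNER JOIN rel t2` on team_id: 4 row(s).
Then LEFT JOIN `tasks t3` on tag_id: each of those 4 rows is kept; rows whose t2.tag_id has no match in t3 get NULL for t3's columns.
Result: 6 row(s).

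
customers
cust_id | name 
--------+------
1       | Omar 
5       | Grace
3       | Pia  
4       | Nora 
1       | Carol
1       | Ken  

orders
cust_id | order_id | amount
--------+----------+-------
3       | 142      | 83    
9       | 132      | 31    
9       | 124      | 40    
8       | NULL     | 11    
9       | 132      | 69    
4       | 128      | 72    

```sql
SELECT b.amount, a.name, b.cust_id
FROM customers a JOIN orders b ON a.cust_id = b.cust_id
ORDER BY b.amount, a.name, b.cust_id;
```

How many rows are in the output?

INNER JOIN keeps only pairs where the ON condition holds.
Matching on a.cust_id = b.cust_id.
- a row (cust_id=1): no match → dropped.
- a row (cust_id=5): no match → dropped.
- a row (cust_id=3): matches 1 b row(s) → 1 output row(s).
- a row (cust_id=4): matches 1 b row(s) → 1 output row(s).
- a row (cust_id=1): no match → dropped.
- a row (cust_id=1): no match → dropped.
Total: 2 rows.

2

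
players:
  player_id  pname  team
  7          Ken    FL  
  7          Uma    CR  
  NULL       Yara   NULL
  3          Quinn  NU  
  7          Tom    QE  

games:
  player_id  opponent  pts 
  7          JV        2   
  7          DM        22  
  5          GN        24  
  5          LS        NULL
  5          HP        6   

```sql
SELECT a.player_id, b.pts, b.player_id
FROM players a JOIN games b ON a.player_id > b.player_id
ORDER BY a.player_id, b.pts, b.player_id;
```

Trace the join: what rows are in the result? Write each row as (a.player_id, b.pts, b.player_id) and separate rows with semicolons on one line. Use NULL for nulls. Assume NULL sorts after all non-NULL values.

(7, 6, 5); (7, 6, 5); (7, 6, 5); (7, 24, 5); (7, 24, 5); (7, 24, 5); (7, NULL, 5); (7, NULL, 5); (7, NULL, 5)

INNER JOIN keeps only pairs where the ON condition holds.
Matching on a.player_id > b.player_id. A NULL in a compared column never satisfies the condition.
- a (player_id=7) pairs with 3 row(s) of b.
- a (player_id=7) pairs with 3 row(s) of b.
- a (player_id=NULL) has no partner → excluded.
- a (player_id=3) has no partner → excluded.
- a (player_id=7) pairs with 3 row(s) of b.
After projecting and ordering:
a.player_id | b.pts | b.player_id
7 | 6 | 5
7 | 6 | 5
7 | 6 | 5
7 | 24 | 5
7 | 24 | 5
7 | 24 | 5
7 | NULL | 5
7 | NULL | 5
7 | NULL | 5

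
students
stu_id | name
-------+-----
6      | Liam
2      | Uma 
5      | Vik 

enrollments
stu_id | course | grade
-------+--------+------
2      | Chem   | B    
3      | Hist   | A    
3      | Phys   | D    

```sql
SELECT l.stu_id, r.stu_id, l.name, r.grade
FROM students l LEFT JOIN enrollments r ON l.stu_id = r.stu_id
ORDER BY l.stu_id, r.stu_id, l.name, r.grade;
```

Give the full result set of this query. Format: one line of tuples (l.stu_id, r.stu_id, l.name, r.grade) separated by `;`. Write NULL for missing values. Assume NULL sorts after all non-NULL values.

LEFT JOIN keeps every row from `students`; unmatched rows get NULL for `enrollments`'s columns.
Matching on l.stu_id = r.stu_id.
Matched pairs: 1; unmatched l rows kept: 2.

(2, 2, Uma, B); (5, NULL, Vik, NULL); (6, NULL, Liam, NULL)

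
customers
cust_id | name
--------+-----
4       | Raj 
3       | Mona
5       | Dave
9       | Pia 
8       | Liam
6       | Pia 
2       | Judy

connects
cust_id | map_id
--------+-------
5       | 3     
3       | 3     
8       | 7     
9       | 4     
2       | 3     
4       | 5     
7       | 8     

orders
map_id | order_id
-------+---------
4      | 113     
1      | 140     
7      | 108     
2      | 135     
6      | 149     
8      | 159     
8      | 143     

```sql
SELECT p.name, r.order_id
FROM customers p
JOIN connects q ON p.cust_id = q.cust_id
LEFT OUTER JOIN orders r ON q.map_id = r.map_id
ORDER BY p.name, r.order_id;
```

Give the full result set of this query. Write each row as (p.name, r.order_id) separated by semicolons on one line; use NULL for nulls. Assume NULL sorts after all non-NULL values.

(Dave, NULL); (Judy, NULL); (Liam, 108); (Mona, NULL); (Pia, 113); (Raj, NULL)

Step 1 — p INNER JOIN q on cust_id → 6 row(s).
Then LEFT JOIN `orders r` on map_id: each of those 6 rows is kept; rows whose q.map_id has no match in r get NULL for r's columns.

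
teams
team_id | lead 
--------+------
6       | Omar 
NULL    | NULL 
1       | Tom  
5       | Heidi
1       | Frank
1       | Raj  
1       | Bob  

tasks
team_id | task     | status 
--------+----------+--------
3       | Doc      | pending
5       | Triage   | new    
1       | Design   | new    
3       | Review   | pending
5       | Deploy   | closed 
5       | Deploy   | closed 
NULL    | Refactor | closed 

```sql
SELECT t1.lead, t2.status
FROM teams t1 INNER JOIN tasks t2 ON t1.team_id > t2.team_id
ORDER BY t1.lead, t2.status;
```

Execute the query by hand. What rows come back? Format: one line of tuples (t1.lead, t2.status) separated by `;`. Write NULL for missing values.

(Heidi, new); (Heidi, pending); (Heidi, pending); (Omar, closed); (Omar, closed); (Omar, new); (Omar, new); (Omar, pending); (Omar, pending)

INNER JOIN keeps only pairs where the ON condition holds.
Matching on t1.team_id > t2.team_id. A NULL in a compared column never satisfies the condition.
- team_id=6: 6 matching t2 row(s), so 6 row(s) emitted.
- team_id=NULL: no matching t2 row, dropped.
- team_id=1: no matching t2 row, dropped.
- team_id=5: 3 matching t2 row(s), so 3 row(s) emitted.
- team_id=1: no matching t2 row, dropped.
- team_id=1: no matching t2 row, dropped.
- team_id=1: no matching t2 row, dropped.
After projecting and ordering:
t1.lead | t2.status
Heidi | new
Heidi | pending
Heidi | pending
Omar | closed
Omar | closed
Omar | new
Omar | new
Omar | pending
Omar | pending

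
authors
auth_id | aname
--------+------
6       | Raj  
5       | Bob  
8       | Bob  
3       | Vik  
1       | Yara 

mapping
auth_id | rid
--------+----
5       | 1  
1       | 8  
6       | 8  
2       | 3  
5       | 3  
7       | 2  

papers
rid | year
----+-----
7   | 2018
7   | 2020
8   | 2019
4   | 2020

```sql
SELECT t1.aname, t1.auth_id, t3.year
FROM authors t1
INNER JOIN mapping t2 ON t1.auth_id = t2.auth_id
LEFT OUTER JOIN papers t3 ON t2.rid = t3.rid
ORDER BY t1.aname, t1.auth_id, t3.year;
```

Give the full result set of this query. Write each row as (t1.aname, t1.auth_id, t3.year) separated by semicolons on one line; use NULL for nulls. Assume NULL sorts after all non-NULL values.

(Bob, 5, NULL); (Bob, 5, NULL); (Raj, 6, 2019); (Yara, 1, 2019)

Evaluate left to right. First `authors t1 INNER JOIN mapping t2` on auth_id: 4 row(s).
Then LEFT JOIN `papers t3` on rid: each of those 4 rows is kept; rows whose t2.rid has no match in t3 get NULL for t3's columns.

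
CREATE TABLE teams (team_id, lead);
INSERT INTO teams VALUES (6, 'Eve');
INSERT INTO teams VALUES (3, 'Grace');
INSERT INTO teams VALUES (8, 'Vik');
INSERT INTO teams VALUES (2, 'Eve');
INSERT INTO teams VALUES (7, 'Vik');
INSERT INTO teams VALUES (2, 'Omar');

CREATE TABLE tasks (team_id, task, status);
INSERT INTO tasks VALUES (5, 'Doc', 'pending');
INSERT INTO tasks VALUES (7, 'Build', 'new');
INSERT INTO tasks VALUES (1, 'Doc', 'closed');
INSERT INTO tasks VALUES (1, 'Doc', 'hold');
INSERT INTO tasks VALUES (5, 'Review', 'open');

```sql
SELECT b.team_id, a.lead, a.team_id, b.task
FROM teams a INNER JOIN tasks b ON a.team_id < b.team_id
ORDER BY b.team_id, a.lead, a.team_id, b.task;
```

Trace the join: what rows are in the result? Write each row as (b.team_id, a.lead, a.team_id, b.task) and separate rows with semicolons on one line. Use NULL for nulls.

(5, Eve, 2, Doc); (5, Eve, 2, Review); (5, Grace, 3, Doc); (5, Grace, 3, Review); (5, Omar, 2, Doc); (5, Omar, 2, Review); (7, Eve, 2, Build); (7, Eve, 6, Build); (7, Grace, 3, Build); (7, Omar, 2, Build)

INNER JOIN keeps only pairs where the ON condition holds.
Matching on a.team_id < b.team_id.
- a (team_id=6) pairs with 1 row(s) of b.
- a (team_id=3) pairs with 3 row(s) of b.
- a (team_id=8) has no partner → excluded.
- a (team_id=2) pairs with 3 row(s) of b.
- a (team_id=7) has no partner → excluded.
- a (team_id=2) pairs with 3 row(s) of b.
After projecting and ordering:
b.team_id | a.lead | a.team_id | b.task
5 | Eve | 2 | Doc
5 | Eve | 2 | Review
5 | Grace | 3 | Doc
5 | Grace | 3 | Review
5 | Omar | 2 | Doc
5 | Omar | 2 | Review
7 | Eve | 2 | Build
7 | Eve | 6 | Build
7 | Grace | 3 | Build
7 | Omar | 2 | Build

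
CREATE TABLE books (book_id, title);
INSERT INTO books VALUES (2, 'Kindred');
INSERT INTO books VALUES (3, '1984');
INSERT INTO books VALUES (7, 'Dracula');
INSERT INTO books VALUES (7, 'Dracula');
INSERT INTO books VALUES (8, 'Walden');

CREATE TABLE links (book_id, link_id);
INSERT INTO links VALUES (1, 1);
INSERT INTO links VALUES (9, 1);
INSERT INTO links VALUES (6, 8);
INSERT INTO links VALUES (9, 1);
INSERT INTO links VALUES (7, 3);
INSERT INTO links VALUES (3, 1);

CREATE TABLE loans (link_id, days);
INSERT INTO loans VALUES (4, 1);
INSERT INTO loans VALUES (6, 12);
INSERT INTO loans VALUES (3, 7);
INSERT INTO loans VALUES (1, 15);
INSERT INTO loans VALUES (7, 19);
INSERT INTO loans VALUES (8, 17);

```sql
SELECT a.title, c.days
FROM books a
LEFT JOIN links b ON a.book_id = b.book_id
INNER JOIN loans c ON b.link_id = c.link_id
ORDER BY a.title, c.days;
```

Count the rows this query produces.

Step 1 — a LEFT JOIN b on book_id → 5 row(s).
Then INNER JOIN `loans c` on link_id: keep only rows whose b.link_id appears in c.
Result: 3 row(s).

3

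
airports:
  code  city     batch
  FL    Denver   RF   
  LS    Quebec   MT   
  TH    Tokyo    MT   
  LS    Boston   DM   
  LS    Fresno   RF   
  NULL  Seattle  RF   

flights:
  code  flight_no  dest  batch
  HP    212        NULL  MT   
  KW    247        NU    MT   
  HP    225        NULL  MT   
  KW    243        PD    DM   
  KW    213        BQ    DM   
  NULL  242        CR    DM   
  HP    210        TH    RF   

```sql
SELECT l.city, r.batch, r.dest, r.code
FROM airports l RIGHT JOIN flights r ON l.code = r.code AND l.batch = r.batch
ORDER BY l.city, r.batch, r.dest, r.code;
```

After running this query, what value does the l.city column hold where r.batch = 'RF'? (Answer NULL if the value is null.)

NULL

RIGHT JOIN keeps every row from `flights`; unmatched rows get NULL for `airports`'s columns.
Matching on l.code = r.code AND l.batch = r.batch. A NULL in a compared column never satisfies the condition.
- l (code=FL, batch=RF) has no partner in r.
- l (code=LS, batch=MT) has no partner in r.
- l (code=TH, batch=MT) has no partner in r.
- l (code=LS, batch=DM) has no partner in r.
- l (code=LS, batch=RF) has no partner in r.
- l (code=NULL, batch=RF) has no partner in r.
- 7 r row(s) had no l match → kept, l columns NULL.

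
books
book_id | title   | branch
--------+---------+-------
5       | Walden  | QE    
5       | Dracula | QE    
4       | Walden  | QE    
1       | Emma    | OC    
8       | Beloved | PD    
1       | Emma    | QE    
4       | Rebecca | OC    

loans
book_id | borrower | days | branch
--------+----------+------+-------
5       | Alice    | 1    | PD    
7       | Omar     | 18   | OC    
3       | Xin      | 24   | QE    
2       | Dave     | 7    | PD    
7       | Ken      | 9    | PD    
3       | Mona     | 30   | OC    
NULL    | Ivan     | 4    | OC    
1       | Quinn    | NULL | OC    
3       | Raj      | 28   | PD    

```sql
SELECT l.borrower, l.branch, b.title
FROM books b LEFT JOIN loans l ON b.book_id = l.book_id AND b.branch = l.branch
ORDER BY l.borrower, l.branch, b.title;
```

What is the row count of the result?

7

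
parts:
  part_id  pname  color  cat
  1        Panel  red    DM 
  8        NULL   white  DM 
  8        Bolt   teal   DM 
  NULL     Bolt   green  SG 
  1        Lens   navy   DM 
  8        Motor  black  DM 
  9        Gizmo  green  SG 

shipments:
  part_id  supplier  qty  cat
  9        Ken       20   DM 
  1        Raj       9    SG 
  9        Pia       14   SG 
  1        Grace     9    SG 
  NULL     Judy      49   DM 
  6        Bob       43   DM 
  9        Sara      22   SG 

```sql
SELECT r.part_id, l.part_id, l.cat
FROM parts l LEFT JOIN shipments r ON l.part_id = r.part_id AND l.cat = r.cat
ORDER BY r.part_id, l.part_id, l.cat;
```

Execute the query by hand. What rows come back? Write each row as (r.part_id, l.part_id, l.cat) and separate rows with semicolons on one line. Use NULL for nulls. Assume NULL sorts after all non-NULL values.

LEFT JOIN keeps every row from `parts`; unmatched rows get NULL for `shipments`'s columns.
Matching on l.part_id = r.part_id AND l.cat = r.cat. A NULL in a compared column never satisfies the condition.
- l row (part_id=1, cat=DM): no match → kept, r columns NULL.
- l row (part_id=8, cat=DM): no match → kept, r columns NULL.
- l row (part_id=8, cat=DM): no match → kept, r columns NULL.
- l row (part_id=NULL, cat=SG): no match → kept, r columns NULL.
- l row (part_id=1, cat=DM): no match → kept, r columns NULL.
- l row (part_id=8, cat=DM): no match → kept, r columns NULL.
- l row (part_id=9, cat=SG): matches 2 r row(s) → 2 output row(s).
After projecting and ordering:
r.part_id | l.part_id | l.cat
9 | 9 | SG
9 | 9 | SG
NULL | 1 | DM
NULL | 1 | DM
NULL | 8 | DM
NULL | 8 | DM
NULL | 8 | DM
NULL | NULL | SG

(9, 9, SG); (9, 9, SG); (NULL, 1, DM); (NULL, 1, DM); (NULL, 8, DM); (NULL, 8, DM); (NULL, 8, DM); (NULL, NULL, SG)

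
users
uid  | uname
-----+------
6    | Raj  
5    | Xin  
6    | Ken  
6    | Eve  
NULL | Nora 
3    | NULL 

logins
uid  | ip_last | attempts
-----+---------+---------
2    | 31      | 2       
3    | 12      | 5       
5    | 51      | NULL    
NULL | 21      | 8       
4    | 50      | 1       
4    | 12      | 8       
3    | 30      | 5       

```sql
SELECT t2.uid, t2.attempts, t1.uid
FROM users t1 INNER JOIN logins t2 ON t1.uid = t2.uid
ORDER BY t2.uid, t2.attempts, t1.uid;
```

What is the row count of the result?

3

INNER JOIN keeps only pairs where the ON condition holds.
Matching on t1.uid = t2.uid. A NULL in a compared column never satisfies the condition.
- uid=6: no matching t2 row, dropped.
- uid=5: 1 matching t2 row(s), so 1 row(s) emitted.
- uid=6: no matching t2 row, dropped.
- uid=6: no matching t2 row, dropped.
- uid=NULL: no matching t2 row, dropped.
- uid=3: 2 matching t2 row(s), so 2 row(s) emitted.
Total: 3 rows.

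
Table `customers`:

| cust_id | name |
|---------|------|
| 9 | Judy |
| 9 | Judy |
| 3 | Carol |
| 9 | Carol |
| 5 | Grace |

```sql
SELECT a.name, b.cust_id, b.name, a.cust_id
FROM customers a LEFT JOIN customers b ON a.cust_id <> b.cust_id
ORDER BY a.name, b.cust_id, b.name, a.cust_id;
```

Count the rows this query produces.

14

LEFT JOIN keeps every row from `customers a`; unmatched rows get NULL for `customers b`'s columns.
Matching on a.cust_id <> b.cust_id.
- a (cust_id=9) pairs with 2 row(s) of b.
- a (cust_id=9) pairs with 2 row(s) of b.
- a (cust_id=3) pairs with 4 row(s) of b.
- a (cust_id=9) pairs with 2 row(s) of b.
- a (cust_id=5) pairs with 4 row(s) of b.
Total: 14 rows.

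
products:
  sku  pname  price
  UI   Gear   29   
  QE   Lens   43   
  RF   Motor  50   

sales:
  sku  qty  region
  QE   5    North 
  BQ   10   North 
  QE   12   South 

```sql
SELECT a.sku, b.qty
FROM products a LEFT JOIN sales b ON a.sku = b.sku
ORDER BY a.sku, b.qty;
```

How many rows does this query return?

LEFT JOIN keeps every row from `products`; unmatched rows get NULL for `sales`'s columns.
Matching on a.sku = b.sku.
- a[0] sku=UI → no match; kept with NULLs on the b side.
- a[1] sku=QE → 2 match(es) in b → 2 row(s).
- a[2] sku=RF → no match; kept with NULLs on the b side.
Total: 2 matched + 2 padded = 4 rows.

4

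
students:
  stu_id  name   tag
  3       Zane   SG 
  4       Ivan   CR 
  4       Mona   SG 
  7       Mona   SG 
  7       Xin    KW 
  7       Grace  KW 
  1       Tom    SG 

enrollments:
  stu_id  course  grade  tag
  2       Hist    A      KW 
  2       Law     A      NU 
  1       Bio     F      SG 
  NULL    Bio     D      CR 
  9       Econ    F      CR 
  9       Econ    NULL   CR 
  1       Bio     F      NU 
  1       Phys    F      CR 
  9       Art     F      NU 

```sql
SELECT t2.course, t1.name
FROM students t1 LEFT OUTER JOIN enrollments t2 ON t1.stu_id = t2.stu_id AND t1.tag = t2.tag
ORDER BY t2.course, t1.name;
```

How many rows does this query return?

7

LEFT JOIN keeps every row from `students`; unmatched rows get NULL for `enrollments`'s columns.
Matching on t1.stu_id = t2.stu_id AND t1.tag = t2.tag. A NULL in a compared column never satisfies the condition.
- t1 row (stu_id=3, tag=SG): no match → kept, t2 columns NULL.
- t1 row (stu_id=4, tag=CR): no match → kept, t2 columns NULL.
- t1 row (stu_id=4, tag=SG): no match → kept, t2 columns NULL.
- t1 row (stu_id=7, tag=SG): no match → kept, t2 columns NULL.
- t1 row (stu_id=7, tag=KW): no match → kept, t2 columns NULL.
- t1 row (stu_id=7, tag=KW): no match → kept, t2 columns NULL.
- t1 row (stu_id=1, tag=SG): matches 1 t2 row(s) → 1 output row(s).
Total: 1 matched + 6 padded = 7 rows.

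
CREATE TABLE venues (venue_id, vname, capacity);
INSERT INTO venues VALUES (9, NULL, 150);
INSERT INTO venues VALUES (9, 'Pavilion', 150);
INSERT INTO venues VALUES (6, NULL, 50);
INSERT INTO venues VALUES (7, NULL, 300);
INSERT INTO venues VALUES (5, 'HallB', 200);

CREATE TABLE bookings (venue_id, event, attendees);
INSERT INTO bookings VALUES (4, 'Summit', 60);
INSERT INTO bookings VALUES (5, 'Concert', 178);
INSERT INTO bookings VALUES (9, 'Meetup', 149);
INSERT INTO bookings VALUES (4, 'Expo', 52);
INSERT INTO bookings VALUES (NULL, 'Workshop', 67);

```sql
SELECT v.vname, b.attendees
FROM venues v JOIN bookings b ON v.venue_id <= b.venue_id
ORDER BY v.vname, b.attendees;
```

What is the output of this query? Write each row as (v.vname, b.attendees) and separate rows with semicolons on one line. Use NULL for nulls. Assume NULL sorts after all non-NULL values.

INNER JOIN keeps only pairs where the ON condition holds.
Matching on v.venue_id <= b.venue_id. A NULL in a compared column never satisfies the condition.
- v (venue_id=9) pairs with 1 row(s) of b.
- v (venue_id=9) pairs with 1 row(s) of b.
- v (venue_id=6) pairs with 1 row(s) of b.
- v (venue_id=7) pairs with 1 row(s) of b.
- v (venue_id=5) pairs with 2 row(s) of b.
After projecting and ordering:
v.vname | b.attendees
HallB | 149
HallB | 178
Pavilion | 149
NULL | 149
NULL | 149
NULL | 149

(HallB, 149); (HallB, 178); (Pavilion, 149); (NULL, 149); (NULL, 149); (NULL, 149)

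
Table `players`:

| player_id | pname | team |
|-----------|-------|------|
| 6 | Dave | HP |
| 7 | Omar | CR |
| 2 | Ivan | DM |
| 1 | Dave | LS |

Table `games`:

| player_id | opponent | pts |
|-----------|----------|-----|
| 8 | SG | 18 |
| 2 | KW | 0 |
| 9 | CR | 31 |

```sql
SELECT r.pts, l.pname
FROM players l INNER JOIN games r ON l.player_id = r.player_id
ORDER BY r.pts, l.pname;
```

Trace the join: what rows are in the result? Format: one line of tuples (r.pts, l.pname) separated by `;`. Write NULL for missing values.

(0, Ivan)

INNER JOIN keeps only pairs where the ON condition holds.
Matching on l.player_id = r.player_id.
- l (player_id=6) has no partner → excluded.
- l (player_id=7) has no partner → excluded.
- l (player_id=2) pairs with 1 row(s) of r.
- l (player_id=1) has no partner → excluded.
After projecting and ordering:
r.pts | l.pname
0 | Ivan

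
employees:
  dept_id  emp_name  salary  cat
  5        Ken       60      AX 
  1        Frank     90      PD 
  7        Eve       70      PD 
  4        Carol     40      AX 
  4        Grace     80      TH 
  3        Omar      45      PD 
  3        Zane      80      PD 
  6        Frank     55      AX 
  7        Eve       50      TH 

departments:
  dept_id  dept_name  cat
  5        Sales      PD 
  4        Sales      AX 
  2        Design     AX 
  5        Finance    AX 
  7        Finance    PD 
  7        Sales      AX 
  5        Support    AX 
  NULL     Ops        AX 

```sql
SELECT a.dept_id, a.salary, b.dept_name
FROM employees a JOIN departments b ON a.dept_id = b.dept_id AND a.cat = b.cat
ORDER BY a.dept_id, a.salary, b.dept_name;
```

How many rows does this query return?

4

INNER JOIN keeps only pairs where the ON condition holds.
Matching on a.dept_id = b.dept_id AND a.cat = b.cat. A NULL in a compared column never satisfies the condition.
- a row (dept_id=5, cat=AX): matches 2 b row(s) → 2 output row(s).
- a row (dept_id=1, cat=PD): no match → dropped.
- a row (dept_id=7, cat=PD): matches 1 b row(s) → 1 output row(s).
- a row (dept_id=4, cat=AX): matches 1 b row(s) → 1 output row(s).
- a row (dept_id=4, cat=TH): no match → dropped.
- a row (dept_id=3, cat=PD): no match → dropped.
- a row (dept_id=3, cat=PD): no match → dropped.
- a row (dept_id=6, cat=AX): no match → dropped.
- a row (dept_id=7, cat=TH): no match → dropped.
Total: 4 rows.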